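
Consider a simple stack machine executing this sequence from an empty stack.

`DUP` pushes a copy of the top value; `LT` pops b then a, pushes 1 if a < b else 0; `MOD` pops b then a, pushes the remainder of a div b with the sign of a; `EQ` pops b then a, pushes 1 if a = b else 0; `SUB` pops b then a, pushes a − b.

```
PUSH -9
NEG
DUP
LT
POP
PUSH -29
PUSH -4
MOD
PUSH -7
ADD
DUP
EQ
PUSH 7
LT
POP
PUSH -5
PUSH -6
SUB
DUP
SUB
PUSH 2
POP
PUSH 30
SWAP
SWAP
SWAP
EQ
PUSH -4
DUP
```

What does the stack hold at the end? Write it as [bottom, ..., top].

PUSH -9   -9
NEG       9
DUP       9 9
LT        0
POP       (empty)
PUSH -29  -29
PUSH -4   -29 -4
MOD       -1
PUSH -7   -1 -7
ADD       -8
DUP       -8 -8
EQ        1
PUSH 7    1 7
LT        1
POP       (empty)
PUSH -5   -5
PUSH -6   -5 -6
SUB       1
DUP       1 1
SUB       0
PUSH 2    0 2
POP       0
PUSH 30   0 30
SWAP      30 0
SWAP      0 30
SWAP      30 0
EQ        0
PUSH -4   0 -4
DUP       0 -4 -4

[0, -4, -4]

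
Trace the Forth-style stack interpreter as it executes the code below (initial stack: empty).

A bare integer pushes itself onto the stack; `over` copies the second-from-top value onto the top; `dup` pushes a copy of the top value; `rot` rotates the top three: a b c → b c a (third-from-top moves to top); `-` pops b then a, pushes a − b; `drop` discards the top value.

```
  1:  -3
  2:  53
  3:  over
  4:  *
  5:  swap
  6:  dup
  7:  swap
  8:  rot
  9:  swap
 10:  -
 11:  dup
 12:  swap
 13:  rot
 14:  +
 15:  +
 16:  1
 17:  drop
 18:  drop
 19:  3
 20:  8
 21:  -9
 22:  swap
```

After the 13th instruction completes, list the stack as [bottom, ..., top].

[-156, -156, -3]

-3   : [-3]
53   : [-3, 53]
over : [-3, 53, -3]
*    : [-3, -159]
swap : [-159, -3]
dup  : [-159, -3, -3]
swap : [-159, -3, -3]
rot  : [-3, -3, -159]
swap : [-3, -159, -3]
-    : [-3, -156]
dup  : [-3, -156, -156]
swap : [-3, -156, -156]
rot  : [-156, -156, -3]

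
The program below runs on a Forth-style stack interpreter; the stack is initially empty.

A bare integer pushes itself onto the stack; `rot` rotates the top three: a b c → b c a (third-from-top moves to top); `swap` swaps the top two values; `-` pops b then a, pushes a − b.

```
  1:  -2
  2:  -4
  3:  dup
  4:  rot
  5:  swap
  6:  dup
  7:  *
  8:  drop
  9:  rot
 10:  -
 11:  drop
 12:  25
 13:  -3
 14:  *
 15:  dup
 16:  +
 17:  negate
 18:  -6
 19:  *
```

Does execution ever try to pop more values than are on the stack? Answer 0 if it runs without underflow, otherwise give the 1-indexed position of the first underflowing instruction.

9

-2   : [-2]
-4   : [-2, -4]
dup  : [-2, -4, -4]
rot  : [-4, -4, -2]
swap : [-4, -2, -4]
dup  : [-4, -2, -4, -4]
*    : [-4, -2, 16]
drop : [-4, -2]
rot  — needs 3 operands, stack has 2 → underflow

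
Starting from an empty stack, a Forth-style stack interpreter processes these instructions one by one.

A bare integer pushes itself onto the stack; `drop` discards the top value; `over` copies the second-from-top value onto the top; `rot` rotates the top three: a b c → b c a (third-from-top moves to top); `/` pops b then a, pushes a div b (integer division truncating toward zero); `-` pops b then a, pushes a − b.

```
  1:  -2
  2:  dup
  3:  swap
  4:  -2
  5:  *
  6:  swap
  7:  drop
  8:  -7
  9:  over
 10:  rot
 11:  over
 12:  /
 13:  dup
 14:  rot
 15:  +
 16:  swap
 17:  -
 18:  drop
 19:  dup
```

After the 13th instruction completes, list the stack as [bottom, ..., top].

-2    -2
dup   -2 -2
swap  -2 -2
-2    -2 -2 -2
*     -2 4
swap  4 -2
drop  4
-7    4 -7
over  4 -7 4
rot   -7 4 4
over  -7 4 4 4
/     -7 4 1
dup   -7 4 1 1

[-7, 4, 1, 1]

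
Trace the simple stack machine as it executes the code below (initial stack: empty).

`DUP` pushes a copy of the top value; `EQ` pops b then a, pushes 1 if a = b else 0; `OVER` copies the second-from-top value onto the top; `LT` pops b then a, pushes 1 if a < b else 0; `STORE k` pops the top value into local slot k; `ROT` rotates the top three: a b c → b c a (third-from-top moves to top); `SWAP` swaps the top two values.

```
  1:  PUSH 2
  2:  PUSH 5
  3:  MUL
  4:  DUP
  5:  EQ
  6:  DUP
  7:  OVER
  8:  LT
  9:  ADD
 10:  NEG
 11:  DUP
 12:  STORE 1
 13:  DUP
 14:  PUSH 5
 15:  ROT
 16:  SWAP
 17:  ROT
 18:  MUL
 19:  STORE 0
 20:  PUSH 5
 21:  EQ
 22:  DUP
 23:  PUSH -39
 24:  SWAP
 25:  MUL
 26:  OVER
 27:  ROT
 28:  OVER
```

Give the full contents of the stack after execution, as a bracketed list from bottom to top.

PUSH 2   → [2]
PUSH 5   → [2, 5]
MUL      → [10]
DUP      → [10, 10]
EQ       → [1]
DUP      → [1, 1]
OVER     → [1, 1, 1]
LT       → [1, 0]
ADD      → [1]
NEG      → [-1]
DUP      → [-1, -1]
STORE 1  → [-1]
DUP      → [-1, -1]
PUSH 5   → [-1, -1, 5]
ROT      → [-1, 5, -1]
SWAP     → [-1, -1, 5]
ROT      → [-1, 5, -1]
MUL      → [-1, -5]
STORE 0  → [-1]
PUSH 5   → [-1, 5]
EQ       → [0]
DUP      → [0, 0]
PUSH -39 → [0, 0, -39]
SWAP     → [0, -39, 0]
MUL      → [0, 0]
OVER     → [0, 0, 0]
ROT      → [0, 0, 0]
OVER     → [0, 0, 0, 0]

[0, 0, 0, 0]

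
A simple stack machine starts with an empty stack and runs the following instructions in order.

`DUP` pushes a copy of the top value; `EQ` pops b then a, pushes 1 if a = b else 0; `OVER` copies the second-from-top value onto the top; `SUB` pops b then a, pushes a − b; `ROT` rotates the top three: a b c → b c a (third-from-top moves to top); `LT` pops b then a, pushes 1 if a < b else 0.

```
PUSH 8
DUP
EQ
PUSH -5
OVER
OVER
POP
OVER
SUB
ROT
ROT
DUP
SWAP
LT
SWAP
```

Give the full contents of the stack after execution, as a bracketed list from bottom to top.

PUSH 8  : [8]
DUP     : [8, 8]
EQ      : [1]
PUSH -5 : [1, -5]
OVER    : [1, -5, 1]
OVER    : [1, -5, 1, -5]
POP     : [1, -5, 1]
OVER    : [1, -5, 1, -5]
SUB     : [1, -5, 6]
ROT     : [-5, 6, 1]
ROT     : [6, 1, -5]
DUP     : [6, 1, -5, -5]
SWAP    : [6, 1, -5, -5]
LT      : [6, 1, 0]
SWAP    : [6, 0, 1]

[6, 0, 1]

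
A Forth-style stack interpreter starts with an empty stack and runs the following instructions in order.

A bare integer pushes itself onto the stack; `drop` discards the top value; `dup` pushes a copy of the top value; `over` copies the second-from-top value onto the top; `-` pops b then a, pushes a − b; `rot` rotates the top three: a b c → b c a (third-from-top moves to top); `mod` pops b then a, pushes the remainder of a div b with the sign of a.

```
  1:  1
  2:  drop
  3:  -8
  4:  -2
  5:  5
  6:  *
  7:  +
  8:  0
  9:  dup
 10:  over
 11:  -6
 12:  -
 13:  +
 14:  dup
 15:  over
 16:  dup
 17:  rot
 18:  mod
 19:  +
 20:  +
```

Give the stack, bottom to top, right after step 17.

1    → 1
drop → (empty)
-8   → -8
-2   → -8 -2
5    → -8 -2 5
*    → -8 -10
+    → -18
0    → -18 0
dup  → -18 0 0
over → -18 0 0 0
-6   → -18 0 0 0 -6
-    → -18 0 0 6
+    → -18 0 6
dup  → -18 0 6 6
over → -18 0 6 6 6
dup  → -18 0 6 6 6 6
rot  → -18 0 6 6 6 6

[-18, 0, 6, 6, 6, 6]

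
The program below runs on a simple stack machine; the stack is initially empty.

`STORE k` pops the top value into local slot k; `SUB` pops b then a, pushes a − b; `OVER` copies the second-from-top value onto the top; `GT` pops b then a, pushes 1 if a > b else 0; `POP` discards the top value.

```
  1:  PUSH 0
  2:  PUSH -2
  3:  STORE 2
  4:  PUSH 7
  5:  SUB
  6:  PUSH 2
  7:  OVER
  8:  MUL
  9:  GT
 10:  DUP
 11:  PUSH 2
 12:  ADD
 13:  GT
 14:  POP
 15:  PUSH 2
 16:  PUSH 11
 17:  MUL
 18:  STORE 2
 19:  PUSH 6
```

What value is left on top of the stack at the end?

6

PUSH 0   [0]
PUSH -2  [0, -2]
STORE 2  [0]
PUSH 7   [0, 7]
SUB      [-7]
PUSH 2   [-7, 2]
OVER     [-7, 2, -7]
MUL      [-7, -14]
GT       [1]
DUP      [1, 1]
PUSH 2   [1, 1, 2]
ADD      [1, 3]
GT       [0]
POP      []
PUSH 2   [2]
PUSH 11  [2, 11]
MUL      [22]
STORE 2  []
PUSH 6   [6]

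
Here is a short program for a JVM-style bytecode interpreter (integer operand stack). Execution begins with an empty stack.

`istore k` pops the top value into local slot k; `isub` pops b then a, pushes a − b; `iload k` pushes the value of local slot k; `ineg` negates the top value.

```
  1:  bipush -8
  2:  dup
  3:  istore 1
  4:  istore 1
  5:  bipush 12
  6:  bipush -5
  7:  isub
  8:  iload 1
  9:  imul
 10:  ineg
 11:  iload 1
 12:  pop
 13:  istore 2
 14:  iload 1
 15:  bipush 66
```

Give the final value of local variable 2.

bipush -8 : [-8]
dup       : [-8, -8]
istore 1  : [-8]
istore 1  : []
bipush 12 : [12]
bipush -5 : [12, -5]
isub      : [17]
iload 1   : [17, -8]
imul      : [-136]
ineg      : [136]
iload 1   : [136, -8]
pop       : [136]
istore 2  : []
iload 1   : [-8]
bipush 66 : [-8, 66]

136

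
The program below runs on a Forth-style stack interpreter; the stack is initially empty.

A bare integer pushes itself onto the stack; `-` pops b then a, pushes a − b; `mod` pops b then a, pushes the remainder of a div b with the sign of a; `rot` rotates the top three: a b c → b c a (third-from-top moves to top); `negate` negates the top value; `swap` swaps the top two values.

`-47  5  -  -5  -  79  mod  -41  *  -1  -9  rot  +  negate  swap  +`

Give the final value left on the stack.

-1919

-47    : [-47]
5      : [-47, 5]
-      : [-52]
-5     : [-52, -5]
-      : [-47]
79     : [-47, 79]
mod    : [-47]
-41    : [-47, -41]
*      : [1927]
-1     : [1927, -1]
-9     : [1927, -1, -9]
rot    : [-1, -9, 1927]
+      : [-1, 1918]
negate : [-1, -1918]
swap   : [-1918, -1]
+      : [-1919]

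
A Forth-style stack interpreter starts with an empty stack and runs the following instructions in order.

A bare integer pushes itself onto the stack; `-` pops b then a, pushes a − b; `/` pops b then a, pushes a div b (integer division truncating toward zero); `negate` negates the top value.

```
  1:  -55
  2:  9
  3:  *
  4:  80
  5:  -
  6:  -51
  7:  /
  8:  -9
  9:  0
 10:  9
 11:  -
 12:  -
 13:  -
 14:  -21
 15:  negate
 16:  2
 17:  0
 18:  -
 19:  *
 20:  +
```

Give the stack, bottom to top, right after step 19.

[11, 42]

-55    : [-55]
9      : [-55, 9]
*      : [-495]
80     : [-495, 80]
-      : [-575]
-51    : [-575, -51]
/      : [11]
-9     : [11, -9]
0      : [11, -9, 0]
9      : [11, -9, 0, 9]
-      : [11, -9, -9]
-      : [11, 0]
-      : [11]
-21    : [11, -21]
negate : [11, 21]
2      : [11, 21, 2]
0      : [11, 21, 2, 0]
-      : [11, 21, 2]
*      : [11, 42]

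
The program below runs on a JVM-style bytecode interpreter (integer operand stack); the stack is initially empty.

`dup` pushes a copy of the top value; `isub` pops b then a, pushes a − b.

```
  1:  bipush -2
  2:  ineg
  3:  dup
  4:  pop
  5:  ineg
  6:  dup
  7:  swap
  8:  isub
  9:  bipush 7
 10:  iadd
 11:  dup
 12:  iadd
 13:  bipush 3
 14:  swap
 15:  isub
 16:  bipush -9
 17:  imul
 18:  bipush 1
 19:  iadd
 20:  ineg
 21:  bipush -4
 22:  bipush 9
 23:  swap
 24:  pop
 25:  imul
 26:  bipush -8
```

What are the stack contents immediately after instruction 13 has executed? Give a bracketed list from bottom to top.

bipush -2 -> [-2]
ineg      -> [2]
dup       -> [2, 2]
pop       -> [2]
ineg      -> [-2]
dup       -> [-2, -2]
swap      -> [-2, -2]
isub      -> [0]
bipush 7  -> [0, 7]
iadd      -> [7]
dup       -> [7, 7]
iadd      -> [14]
bipush 3  -> [14, 3]

[14, 3]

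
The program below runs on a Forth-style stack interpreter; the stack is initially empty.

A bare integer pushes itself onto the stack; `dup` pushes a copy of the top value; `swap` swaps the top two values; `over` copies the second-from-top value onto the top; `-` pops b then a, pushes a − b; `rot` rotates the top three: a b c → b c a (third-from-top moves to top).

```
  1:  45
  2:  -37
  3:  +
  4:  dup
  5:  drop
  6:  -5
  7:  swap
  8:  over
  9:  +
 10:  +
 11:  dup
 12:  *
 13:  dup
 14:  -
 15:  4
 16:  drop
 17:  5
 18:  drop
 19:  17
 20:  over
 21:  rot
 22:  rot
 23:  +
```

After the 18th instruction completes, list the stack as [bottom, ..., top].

45   → [45]
-37  → [45, -37]
+    → [8]
dup  → [8, 8]
drop → [8]
-5   → [8, -5]
swap → [-5, 8]
over → [-5, 8, -5]
+    → [-5, 3]
+    → [-2]
dup  → [-2, -2]
*    → [4]
dup  → [4, 4]
-    → [0]
4    → [0, 4]
drop → [0]
5    → [0, 5]
drop → [0]

[0]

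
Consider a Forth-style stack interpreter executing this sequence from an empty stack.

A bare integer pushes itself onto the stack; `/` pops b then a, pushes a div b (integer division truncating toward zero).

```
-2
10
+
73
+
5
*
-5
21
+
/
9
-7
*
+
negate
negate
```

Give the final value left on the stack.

-2     -> -2
10     -> -2 10
+      -> 8
73     -> 8 73
+      -> 81
5      -> 81 5
*      -> 405
-5     -> 405 -5
21     -> 405 -5 21
+      -> 405 16
/      -> 25
9      -> 25 9
-7     -> 25 9 -7
*      -> 25 -63
+      -> -38
negate -> 38
negate -> -38

-38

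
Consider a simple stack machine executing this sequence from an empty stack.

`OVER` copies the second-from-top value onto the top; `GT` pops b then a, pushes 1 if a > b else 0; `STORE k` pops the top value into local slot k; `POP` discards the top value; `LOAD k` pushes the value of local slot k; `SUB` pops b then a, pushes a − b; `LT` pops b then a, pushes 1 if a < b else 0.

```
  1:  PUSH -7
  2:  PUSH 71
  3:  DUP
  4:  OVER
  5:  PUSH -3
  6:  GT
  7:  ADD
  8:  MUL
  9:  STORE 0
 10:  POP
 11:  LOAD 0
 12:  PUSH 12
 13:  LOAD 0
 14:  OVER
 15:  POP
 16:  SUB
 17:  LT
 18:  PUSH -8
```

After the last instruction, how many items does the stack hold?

PUSH -7 -> -7
PUSH 71 -> -7 71
DUP     -> -7 71 71
OVER    -> -7 71 71 71
PUSH -3 -> -7 71 71 71 -3
GT      -> -7 71 71 1
ADD     -> -7 71 72
MUL     -> -7 5112
STORE 0 -> -7
POP     -> (empty)
LOAD 0  -> 5112
PUSH 12 -> 5112 12
LOAD 0  -> 5112 12 5112
OVER    -> 5112 12 5112 12
POP     -> 5112 12 5112
SUB     -> 5112 -5100
LT      -> 0
PUSH -8 -> 0 -8

2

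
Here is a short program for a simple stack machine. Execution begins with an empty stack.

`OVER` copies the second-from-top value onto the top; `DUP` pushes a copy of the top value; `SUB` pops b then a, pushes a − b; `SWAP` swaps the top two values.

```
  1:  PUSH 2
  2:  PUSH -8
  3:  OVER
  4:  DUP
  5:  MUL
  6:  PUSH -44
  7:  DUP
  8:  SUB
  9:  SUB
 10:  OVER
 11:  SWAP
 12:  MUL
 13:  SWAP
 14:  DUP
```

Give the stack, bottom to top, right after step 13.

[2, -32, -8]

PUSH 2   → 2
PUSH -8  → 2 -8
OVER     → 2 -8 2
DUP      → 2 -8 2 2
MUL      → 2 -8 4
PUSH -44 → 2 -8 4 -44
DUP      → 2 -8 4 -44 -44
SUB      → 2 -8 4 0
SUB      → 2 -8 4
OVER     → 2 -8 4 -8
SWAP     → 2 -8 -8 4
MUL      → 2 -8 -32
SWAP     → 2 -32 -8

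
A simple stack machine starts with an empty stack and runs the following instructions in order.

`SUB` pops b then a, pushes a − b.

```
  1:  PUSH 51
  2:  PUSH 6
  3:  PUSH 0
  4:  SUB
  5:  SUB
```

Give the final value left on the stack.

45

PUSH 51  [51]
PUSH 6   [51, 6]
PUSH 0   [51, 6, 0]
SUB      [51, 6]
SUB      [45]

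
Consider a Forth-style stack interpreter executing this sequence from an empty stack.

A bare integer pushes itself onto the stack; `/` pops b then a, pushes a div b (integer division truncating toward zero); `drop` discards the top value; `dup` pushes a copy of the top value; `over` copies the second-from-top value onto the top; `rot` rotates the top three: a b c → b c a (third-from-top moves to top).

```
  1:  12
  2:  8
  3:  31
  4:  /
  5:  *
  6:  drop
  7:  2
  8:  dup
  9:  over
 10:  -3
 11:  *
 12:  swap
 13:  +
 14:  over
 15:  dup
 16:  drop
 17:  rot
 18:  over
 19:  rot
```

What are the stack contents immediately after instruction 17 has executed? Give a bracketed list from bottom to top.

[-4, 2, 2]

12    [12]
8     [12, 8]
31    [12, 8, 31]
/     [12, 0]
*     [0]
drop  []
2     [2]
dup   [2, 2]
over  [2, 2, 2]
-3    [2, 2, 2, -3]
*     [2, 2, -6]
swap  [2, -6, 2]
+     [2, -4]
over  [2, -4, 2]
dup   [2, -4, 2, 2]
drop  [2, -4, 2]
rot   [-4, 2, 2]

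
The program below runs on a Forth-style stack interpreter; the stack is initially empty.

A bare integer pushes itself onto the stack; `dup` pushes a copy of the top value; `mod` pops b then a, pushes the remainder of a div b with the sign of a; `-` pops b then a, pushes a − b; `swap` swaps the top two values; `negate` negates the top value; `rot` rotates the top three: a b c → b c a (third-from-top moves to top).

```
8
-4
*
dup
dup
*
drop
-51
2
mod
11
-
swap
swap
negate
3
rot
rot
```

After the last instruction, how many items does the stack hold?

3

8      : [8]
-4     : [8, -4]
*      : [-32]
dup    : [-32, -32]
dup    : [-32, -32, -32]
*      : [-32, 1024]
drop   : [-32]
-51    : [-32, -51]
2      : [-32, -51, 2]
mod    : [-32, -1]
11     : [-32, -1, 11]
-      : [-32, -12]
swap   : [-12, -32]
swap   : [-32, -12]
negate : [-32, 12]
3      : [-32, 12, 3]
rot    : [12, 3, -32]
rot    : [3, -32, 12]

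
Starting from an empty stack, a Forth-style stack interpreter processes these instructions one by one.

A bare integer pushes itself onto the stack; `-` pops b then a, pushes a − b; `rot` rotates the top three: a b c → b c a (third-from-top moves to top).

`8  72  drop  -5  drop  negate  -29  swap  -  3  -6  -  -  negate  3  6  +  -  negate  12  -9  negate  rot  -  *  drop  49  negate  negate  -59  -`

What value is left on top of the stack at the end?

8      → [8]
72     → [8, 72]
drop   → [8]
-5     → [8, -5]
drop   → [8]
negate → [-8]
-29    → [-8, -29]
swap   → [-29, -8]
-      → [-21]
3      → [-21, 3]
-6     → [-21, 3, -6]
-      → [-21, 9]
-      → [-30]
negate → [30]
3      → [30, 3]
6      → [30, 3, 6]
+      → [30, 9]
-      → [21]
negate → [-21]
12     → [-21, 12]
-9     → [-21, 12, -9]
negate → [-21, 12, 9]
rot    → [12, 9, -21]
-      → [12, 30]
*      → [360]
drop   → []
49     → [49]
negate → [-49]
negate → [49]
-59    → [49, -59]
-      → [108]

108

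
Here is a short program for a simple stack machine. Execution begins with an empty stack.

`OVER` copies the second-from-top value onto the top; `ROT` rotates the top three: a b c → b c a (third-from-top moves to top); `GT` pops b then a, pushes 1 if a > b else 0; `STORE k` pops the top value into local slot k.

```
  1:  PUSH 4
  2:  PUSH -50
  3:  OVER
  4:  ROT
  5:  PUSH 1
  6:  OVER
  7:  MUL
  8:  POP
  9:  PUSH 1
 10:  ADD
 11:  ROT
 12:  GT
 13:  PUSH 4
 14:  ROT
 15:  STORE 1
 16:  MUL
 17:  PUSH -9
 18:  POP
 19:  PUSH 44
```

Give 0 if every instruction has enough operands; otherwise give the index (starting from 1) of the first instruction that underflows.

PUSH 4   : [4]
PUSH -50 : [4, -50]
OVER     : [4, -50, 4]
ROT      : [-50, 4, 4]
PUSH 1   : [-50, 4, 4, 1]
OVER     : [-50, 4, 4, 1, 4]
MUL      : [-50, 4, 4, 4]
POP      : [-50, 4, 4]
PUSH 1   : [-50, 4, 4, 1]
ADD      : [-50, 4, 5]
ROT      : [4, 5, -50]
GT       : [4, 1]
PUSH 4   : [4, 1, 4]
ROT      : [1, 4, 4]
STORE 1  : [1, 4]
MUL      : [4]
PUSH -9  : [4, -9]
POP      : [4]
PUSH 44  : [4, 44]

0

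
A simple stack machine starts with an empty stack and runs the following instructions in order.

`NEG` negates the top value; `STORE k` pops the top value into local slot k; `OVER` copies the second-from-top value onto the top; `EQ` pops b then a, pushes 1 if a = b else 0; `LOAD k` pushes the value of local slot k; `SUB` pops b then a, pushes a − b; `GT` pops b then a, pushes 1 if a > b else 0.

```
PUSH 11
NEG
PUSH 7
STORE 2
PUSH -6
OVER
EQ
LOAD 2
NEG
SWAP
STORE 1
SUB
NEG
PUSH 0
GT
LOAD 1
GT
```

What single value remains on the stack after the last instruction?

PUSH 11  [11]
NEG      [-11]
PUSH 7   [-11, 7]
STORE 2  [-11]
PUSH -6  [-11, -6]
OVER     [-11, -6, -11]
EQ       [-11, 0]
LOAD 2   [-11, 0, 7]
NEG      [-11, 0, -7]
SWAP     [-11, -7, 0]
STORE 1  [-11, -7]
SUB      [-4]
NEG      [4]
PUSH 0   [4, 0]
GT       [1]
LOAD 1   [1, 0]
GT       [1]

1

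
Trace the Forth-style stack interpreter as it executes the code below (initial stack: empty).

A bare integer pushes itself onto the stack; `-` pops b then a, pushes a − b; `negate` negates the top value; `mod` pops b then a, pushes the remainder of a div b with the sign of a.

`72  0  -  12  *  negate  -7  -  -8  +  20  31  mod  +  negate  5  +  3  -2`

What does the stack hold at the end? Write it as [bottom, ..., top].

[850, 3, -2]

72     → 72
0      → 72 0
-      → 72
12     → 72 12
*      → 864
negate → -864
-7     → -864 -7
-      → -857
-8     → -857 -8
+      → -865
20     → -865 20
31     → -865 20 31
mod    → -865 20
+      → -845
negate → 845
5      → 845 5
+      → 850
3      → 850 3
-2     → 850 3 -2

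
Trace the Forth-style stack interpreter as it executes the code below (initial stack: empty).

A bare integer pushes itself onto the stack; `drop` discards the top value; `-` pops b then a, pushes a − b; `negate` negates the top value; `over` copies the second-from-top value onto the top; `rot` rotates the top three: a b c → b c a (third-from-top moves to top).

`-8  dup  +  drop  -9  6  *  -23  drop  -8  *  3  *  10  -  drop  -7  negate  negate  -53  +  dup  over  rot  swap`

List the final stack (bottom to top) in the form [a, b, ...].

[-60, -60, -60]

-8     -> -8
dup    -> -8 -8
+      -> -16
drop   -> (empty)
-9     -> -9
6      -> -9 6
*      -> -54
-23    -> -54 -23
drop   -> -54
-8     -> -54 -8
*      -> 432
3      -> 432 3
*      -> 1296
10     -> 1296 10
-      -> 1286
drop   -> (empty)
-7     -> -7
negate -> 7
negate -> -7
-53    -> -7 -53
+      -> -60
dup    -> -60 -60
over   -> -60 -60 -60
rot    -> -60 -60 -60
swap   -> -60 -60 -60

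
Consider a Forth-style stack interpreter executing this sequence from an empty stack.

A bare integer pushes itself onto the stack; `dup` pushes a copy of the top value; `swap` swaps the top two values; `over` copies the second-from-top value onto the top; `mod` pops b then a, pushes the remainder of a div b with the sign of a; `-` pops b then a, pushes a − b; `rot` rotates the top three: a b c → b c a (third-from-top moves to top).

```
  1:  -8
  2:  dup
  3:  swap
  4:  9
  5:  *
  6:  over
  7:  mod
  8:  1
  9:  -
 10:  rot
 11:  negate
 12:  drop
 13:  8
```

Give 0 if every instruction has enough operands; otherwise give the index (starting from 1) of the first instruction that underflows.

-8   → [-8]
dup  → [-8, -8]
swap → [-8, -8]
9    → [-8, -8, 9]
*    → [-8, -72]
over → [-8, -72, -8]
mod  → [-8, 0]
1    → [-8, 0, 1]
-    → [-8, -1]
rot  — needs 3 operands, stack has 2 → underflow

10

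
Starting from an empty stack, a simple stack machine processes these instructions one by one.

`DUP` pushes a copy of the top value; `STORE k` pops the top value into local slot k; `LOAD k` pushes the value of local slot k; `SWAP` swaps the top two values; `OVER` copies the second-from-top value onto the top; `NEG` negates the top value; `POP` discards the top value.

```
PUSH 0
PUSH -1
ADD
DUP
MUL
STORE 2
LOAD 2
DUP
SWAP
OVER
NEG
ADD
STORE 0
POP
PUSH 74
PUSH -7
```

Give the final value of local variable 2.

PUSH 0   0
PUSH -1  0 -1
ADD      -1
DUP      -1 -1
MUL      1
STORE 2  (empty)
LOAD 2   1
DUP      1 1
SWAP     1 1
OVER     1 1 1
NEG      1 1 -1
ADD      1 0
STORE 0  1
POP      (empty)
PUSH 74  74
PUSH -7  74 -7

1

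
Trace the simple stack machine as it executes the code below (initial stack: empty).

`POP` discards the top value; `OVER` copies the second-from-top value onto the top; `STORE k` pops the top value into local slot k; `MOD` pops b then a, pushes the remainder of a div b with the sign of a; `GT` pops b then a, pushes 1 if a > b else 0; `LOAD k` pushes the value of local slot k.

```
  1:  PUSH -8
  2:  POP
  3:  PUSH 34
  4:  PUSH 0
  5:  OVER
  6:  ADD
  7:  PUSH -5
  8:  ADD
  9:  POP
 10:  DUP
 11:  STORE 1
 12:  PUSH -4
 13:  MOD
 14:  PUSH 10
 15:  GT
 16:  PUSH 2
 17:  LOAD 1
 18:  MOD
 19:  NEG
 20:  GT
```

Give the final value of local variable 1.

34

PUSH -8 → [-8]
POP     → []
PUSH 34 → [34]
PUSH 0  → [34, 0]
OVER    → [34, 0, 34]
ADD     → [34, 34]
PUSH -5 → [34, 34, -5]
ADD     → [34, 29]
POP     → [34]
DUP     → [34, 34]
STORE 1 → [34]
PUSH -4 → [34, -4]
MOD     → [2]
PUSH 10 → [2, 10]
GT      → [0]
PUSH 2  → [0, 2]
LOAD 1  → [0, 2, 34]
MOD     → [0, 2]
NEG     → [0, -2]
GT      → [1]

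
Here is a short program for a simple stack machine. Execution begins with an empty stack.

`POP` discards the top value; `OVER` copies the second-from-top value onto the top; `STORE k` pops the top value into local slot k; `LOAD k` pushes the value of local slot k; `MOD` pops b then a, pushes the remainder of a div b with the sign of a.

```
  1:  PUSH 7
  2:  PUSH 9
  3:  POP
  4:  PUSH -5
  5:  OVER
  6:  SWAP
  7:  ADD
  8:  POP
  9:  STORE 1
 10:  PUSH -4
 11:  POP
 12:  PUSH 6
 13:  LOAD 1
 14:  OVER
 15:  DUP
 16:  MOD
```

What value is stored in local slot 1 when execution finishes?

7

PUSH 7   [7]
PUSH 9   [7, 9]
POP      [7]
PUSH -5  [7, -5]
OVER     [7, -5, 7]
SWAP     [7, 7, -5]
ADD      [7, 2]
POP      [7]
STORE 1  []
PUSH -4  [-4]
POP      []
PUSH 6   [6]
LOAD 1   [6, 7]
OVER     [6, 7, 6]
DUP      [6, 7, 6, 6]
MOD      [6, 7, 0]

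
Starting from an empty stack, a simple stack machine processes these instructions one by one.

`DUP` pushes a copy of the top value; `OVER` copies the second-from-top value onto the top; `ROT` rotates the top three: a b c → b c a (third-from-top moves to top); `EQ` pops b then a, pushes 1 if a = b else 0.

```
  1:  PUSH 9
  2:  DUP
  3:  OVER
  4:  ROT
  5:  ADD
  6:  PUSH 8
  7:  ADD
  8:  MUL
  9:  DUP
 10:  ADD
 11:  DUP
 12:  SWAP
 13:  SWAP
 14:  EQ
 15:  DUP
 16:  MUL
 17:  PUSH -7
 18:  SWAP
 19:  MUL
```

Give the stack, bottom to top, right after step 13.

[468, 468]

PUSH 9 : 9
DUP    : 9 9
OVER   : 9 9 9
ROT    : 9 9 9
ADD    : 9 18
PUSH 8 : 9 18 8
ADD    : 9 26
MUL    : 234
DUP    : 234 234
ADD    : 468
DUP    : 468 468
SWAP   : 468 468
SWAP   : 468 468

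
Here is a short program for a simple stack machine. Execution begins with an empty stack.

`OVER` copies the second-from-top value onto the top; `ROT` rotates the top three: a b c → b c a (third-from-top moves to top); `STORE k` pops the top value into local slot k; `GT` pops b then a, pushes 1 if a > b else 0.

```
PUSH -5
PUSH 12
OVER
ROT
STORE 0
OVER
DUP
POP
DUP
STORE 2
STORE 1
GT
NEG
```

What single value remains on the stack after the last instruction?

-1

PUSH -5 -> -5
PUSH 12 -> -5 12
OVER    -> -5 12 -5
ROT     -> 12 -5 -5
STORE 0 -> 12 -5
OVER    -> 12 -5 12
DUP     -> 12 -5 12 12
POP     -> 12 -5 12
DUP     -> 12 -5 12 12
STORE 2 -> 12 -5 12
STORE 1 -> 12 -5
GT      -> 1
NEG     -> -1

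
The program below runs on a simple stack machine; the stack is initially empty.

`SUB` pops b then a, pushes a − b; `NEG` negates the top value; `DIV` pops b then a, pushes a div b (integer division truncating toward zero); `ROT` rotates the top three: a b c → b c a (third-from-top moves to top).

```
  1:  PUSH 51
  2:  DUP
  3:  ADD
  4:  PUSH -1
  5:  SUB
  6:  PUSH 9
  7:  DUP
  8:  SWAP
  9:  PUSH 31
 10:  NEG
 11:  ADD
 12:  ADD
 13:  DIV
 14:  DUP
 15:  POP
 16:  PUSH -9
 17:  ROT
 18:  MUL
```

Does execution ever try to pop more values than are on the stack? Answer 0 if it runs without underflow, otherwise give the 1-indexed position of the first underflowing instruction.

PUSH 51  [51]
DUP      [51, 51]
ADD      [102]
PUSH -1  [102, -1]
SUB      [103]
PUSH 9   [103, 9]
DUP      [103, 9, 9]
SWAP     [103, 9, 9]
PUSH 31  [103, 9, 9, 31]
NEG      [103, 9, 9, -31]
ADD      [103, 9, -22]
ADD      [103, -13]
DIV      [-7]
DUP      [-7, -7]
POP      [-7]
PUSH -9  [-7, -9]
ROT  — needs 3 operands, stack has 2 → underflow

17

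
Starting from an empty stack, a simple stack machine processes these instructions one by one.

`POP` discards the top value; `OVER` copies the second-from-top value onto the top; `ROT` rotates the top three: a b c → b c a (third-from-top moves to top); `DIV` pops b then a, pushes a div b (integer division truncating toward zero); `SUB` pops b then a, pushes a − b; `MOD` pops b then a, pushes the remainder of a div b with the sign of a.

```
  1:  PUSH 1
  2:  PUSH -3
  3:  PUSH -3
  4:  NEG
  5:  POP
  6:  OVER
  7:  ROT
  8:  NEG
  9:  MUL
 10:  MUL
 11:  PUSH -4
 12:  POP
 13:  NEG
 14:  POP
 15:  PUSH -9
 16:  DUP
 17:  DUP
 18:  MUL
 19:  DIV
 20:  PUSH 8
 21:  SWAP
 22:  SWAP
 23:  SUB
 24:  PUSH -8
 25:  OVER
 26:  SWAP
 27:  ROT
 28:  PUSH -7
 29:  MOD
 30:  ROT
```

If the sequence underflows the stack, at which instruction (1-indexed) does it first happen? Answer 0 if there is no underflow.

0

PUSH 1   1
PUSH -3  1 -3
PUSH -3  1 -3 -3
NEG      1 -3 3
POP      1 -3
OVER     1 -3 1
ROT      -3 1 1
NEG      -3 1 -1
MUL      -3 -1
MUL      3
PUSH -4  3 -4
POP      3
NEG      -3
POP      (empty)
PUSH -9  -9
DUP      -9 -9
DUP      -9 -9 -9
MUL      -9 81
DIV      0
PUSH 8   0 8
SWAP     8 0
SWAP     0 8
SUB      -8
PUSH -8  -8 -8
OVER     -8 -8 -8
SWAP     -8 -8 -8
ROT      -8 -8 -8
PUSH -7  -8 -8 -8 -7
MOD      -8 -8 -1
ROT      -8 -1 -8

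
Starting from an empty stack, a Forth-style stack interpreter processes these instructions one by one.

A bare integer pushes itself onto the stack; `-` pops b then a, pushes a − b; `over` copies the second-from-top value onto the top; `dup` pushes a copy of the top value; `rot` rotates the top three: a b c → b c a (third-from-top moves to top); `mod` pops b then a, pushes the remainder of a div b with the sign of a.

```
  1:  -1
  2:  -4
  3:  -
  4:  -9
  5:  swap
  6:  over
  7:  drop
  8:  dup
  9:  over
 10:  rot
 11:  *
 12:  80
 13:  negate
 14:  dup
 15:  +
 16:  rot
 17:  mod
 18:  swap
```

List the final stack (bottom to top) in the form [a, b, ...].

[-9, -1, 9]

-1     -> -1
-4     -> -1 -4
-      -> 3
-9     -> 3 -9
swap   -> -9 3
over   -> -9 3 -9
drop   -> -9 3
dup    -> -9 3 3
over   -> -9 3 3 3
rot    -> -9 3 3 3
*      -> -9 3 9
80     -> -9 3 9 80
negate -> -9 3 9 -80
dup    -> -9 3 9 -80 -80
+      -> -9 3 9 -160
rot    -> -9 9 -160 3
mod    -> -9 9 -1
swap   -> -9 -1 9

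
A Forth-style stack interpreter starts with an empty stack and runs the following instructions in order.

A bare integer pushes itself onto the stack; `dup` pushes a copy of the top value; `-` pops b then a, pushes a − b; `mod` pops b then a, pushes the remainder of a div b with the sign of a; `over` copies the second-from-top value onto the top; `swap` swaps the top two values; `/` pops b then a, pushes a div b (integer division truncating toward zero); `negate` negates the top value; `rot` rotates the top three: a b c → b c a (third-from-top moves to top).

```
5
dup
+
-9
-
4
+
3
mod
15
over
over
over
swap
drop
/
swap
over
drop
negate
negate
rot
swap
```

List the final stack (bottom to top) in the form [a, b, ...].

[1, 2, 15]

5       5
dup     5 5
+       10
-9      10 -9
-       19
4       19 4
+       23
3       23 3
mod     2
15      2 15
over    2 15 2
over    2 15 2 15
over    2 15 2 15 2
swap    2 15 2 2 15
drop    2 15 2 2
/       2 15 1
swap    2 1 15
over    2 1 15 1
drop    2 1 15
negate  2 1 -15
negate  2 1 15
rot     1 15 2
swap    1 2 15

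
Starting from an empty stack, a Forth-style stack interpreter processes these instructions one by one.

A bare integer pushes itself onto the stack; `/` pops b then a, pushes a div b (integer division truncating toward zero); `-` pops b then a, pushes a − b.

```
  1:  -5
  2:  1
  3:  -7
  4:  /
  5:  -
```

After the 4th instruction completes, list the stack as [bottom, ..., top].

[-5, 0]

-5  -5
1   -5 1
-7  -5 1 -7
/   -5 0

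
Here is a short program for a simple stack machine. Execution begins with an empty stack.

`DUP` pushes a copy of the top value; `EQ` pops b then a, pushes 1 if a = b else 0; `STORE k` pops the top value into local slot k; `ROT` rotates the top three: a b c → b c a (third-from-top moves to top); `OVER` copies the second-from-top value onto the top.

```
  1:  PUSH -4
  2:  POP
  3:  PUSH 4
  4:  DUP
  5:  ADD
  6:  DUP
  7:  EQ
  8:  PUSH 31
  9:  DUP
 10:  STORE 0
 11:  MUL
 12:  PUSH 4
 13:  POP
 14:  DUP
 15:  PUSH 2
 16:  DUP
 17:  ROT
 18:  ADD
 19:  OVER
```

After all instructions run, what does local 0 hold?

31

PUSH -4 → [-4]
POP     → []
PUSH 4  → [4]
DUP     → [4, 4]
ADD     → [8]
DUP     → [8, 8]
EQ      → [1]
PUSH 31 → [1, 31]
DUP     → [1, 31, 31]
STORE 0 → [1, 31]
MUL     → [31]
PUSH 4  → [31, 4]
POP     → [31]
DUP     → [31, 31]
PUSH 2  → [31, 31, 2]
DUP     → [31, 31, 2, 2]
ROT     → [31, 2, 2, 31]
ADD     → [31, 2, 33]
OVER    → [31, 2, 33, 2]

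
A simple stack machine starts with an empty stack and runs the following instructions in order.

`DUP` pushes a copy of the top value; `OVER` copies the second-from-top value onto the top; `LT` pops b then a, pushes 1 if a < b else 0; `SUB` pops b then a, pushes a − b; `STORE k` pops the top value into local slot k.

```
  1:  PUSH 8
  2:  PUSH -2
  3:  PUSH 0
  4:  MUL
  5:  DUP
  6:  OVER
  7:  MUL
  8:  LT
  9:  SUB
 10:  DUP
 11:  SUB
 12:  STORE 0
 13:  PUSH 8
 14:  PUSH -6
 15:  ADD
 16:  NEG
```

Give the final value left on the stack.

PUSH 8  : [8]
PUSH -2 : [8, -2]
PUSH 0  : [8, -2, 0]
MUL     : [8, 0]
DUP     : [8, 0, 0]
OVER    : [8, 0, 0, 0]
MUL     : [8, 0, 0]
LT      : [8, 0]
SUB     : [8]
DUP     : [8, 8]
SUB     : [0]
STORE 0 : []
PUSH 8  : [8]
PUSH -6 : [8, -6]
ADD     : [2]
NEG     : [-2]

-2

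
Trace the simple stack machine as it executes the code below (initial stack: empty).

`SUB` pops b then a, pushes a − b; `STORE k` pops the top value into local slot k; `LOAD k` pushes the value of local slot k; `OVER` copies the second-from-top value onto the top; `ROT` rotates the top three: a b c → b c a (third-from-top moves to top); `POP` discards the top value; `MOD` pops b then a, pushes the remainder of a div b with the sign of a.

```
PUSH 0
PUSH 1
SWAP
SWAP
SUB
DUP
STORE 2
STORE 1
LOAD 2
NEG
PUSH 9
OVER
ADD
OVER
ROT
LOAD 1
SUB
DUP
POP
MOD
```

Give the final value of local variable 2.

PUSH 0   0
PUSH 1   0 1
SWAP     1 0
SWAP     0 1
SUB      -1
DUP      -1 -1
STORE 2  -1
STORE 1  (empty)
LOAD 2   -1
NEG      1
PUSH 9   1 9
OVER     1 9 1
ADD      1 10
OVER     1 10 1
ROT      10 1 1
LOAD 1   10 1 1 -1
SUB      10 1 2
DUP      10 1 2 2
POP      10 1 2
MOD      10 1

-1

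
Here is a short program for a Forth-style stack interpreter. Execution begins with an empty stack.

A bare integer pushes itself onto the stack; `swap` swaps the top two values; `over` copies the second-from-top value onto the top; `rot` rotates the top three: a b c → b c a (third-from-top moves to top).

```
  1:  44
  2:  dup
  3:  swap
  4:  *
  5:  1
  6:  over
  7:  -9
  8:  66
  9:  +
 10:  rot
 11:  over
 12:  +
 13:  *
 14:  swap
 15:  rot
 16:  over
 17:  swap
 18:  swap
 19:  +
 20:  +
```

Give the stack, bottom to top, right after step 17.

44   : 44
dup  : 44 44
swap : 44 44
*    : 1936
1    : 1936 1
over : 1936 1 1936
-9   : 1936 1 1936 -9
66   : 1936 1 1936 -9 66
+    : 1936 1 1936 57
rot  : 1936 1936 57 1
over : 1936 1936 57 1 57
+    : 1936 1936 57 58
*    : 1936 1936 3306
swap : 1936 3306 1936
rot  : 3306 1936 1936
over : 3306 1936 1936 1936
swap : 3306 1936 1936 1936

[3306, 1936, 1936, 1936]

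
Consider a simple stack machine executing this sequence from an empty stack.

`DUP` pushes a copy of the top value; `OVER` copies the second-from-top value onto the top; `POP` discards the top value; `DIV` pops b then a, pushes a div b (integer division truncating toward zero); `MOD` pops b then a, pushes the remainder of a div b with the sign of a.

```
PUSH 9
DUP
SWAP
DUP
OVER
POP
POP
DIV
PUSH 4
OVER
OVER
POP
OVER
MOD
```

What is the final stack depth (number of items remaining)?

PUSH 9 : [9]
DUP    : [9, 9]
SWAP   : [9, 9]
DUP    : [9, 9, 9]
OVER   : [9, 9, 9, 9]
POP    : [9, 9, 9]
POP    : [9, 9]
DIV    : [1]
PUSH 4 : [1, 4]
OVER   : [1, 4, 1]
OVER   : [1, 4, 1, 4]
POP    : [1, 4, 1]
OVER   : [1, 4, 1, 4]
MOD    : [1, 4, 1]

3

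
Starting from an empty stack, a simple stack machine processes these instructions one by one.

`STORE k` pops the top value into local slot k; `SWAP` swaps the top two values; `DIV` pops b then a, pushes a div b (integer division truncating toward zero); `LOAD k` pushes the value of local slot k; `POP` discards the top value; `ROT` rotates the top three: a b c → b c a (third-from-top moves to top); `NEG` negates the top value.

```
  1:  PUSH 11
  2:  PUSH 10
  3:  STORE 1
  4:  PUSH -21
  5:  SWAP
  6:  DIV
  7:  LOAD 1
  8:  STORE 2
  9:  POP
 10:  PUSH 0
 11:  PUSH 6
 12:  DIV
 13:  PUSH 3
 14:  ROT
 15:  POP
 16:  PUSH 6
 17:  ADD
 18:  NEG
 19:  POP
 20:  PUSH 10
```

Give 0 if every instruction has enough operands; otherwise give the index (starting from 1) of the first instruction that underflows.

14

PUSH 11  → [11]
PUSH 10  → [11, 10]
STORE 1  → [11]
PUSH -21 → [11, -21]
SWAP     → [-21, 11]
DIV      → [-1]
LOAD 1   → [-1, 10]
STORE 2  → [-1]
POP      → []
PUSH 0   → [0]
PUSH 6   → [0, 6]
DIV      → [0]
PUSH 3   → [0, 3]
ROT  — needs 3 operands, stack has 2 → underflow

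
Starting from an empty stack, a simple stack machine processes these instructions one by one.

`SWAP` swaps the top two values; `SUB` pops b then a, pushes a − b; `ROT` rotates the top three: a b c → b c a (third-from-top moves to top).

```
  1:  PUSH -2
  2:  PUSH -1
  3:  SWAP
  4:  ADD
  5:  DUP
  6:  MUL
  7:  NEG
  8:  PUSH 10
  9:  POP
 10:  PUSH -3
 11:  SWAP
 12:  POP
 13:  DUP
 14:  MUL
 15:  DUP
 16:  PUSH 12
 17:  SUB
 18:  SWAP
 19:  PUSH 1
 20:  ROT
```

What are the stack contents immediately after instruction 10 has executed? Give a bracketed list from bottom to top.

[-9, -3]

PUSH -2  [-2]
PUSH -1  [-2, -1]
SWAP     [-1, -2]
ADD      [-3]
DUP      [-3, -3]
MUL      [9]
NEG      [-9]
PUSH 10  [-9, 10]
POP      [-9]
PUSH -3  [-9, -3]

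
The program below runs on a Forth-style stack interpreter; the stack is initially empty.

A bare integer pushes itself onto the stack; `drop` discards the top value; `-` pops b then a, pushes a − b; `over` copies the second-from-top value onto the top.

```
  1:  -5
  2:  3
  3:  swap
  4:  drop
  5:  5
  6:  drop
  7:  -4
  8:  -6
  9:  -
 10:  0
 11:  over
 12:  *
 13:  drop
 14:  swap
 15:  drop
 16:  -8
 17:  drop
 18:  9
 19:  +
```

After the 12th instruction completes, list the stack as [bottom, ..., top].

[3, 2, 0]

-5   -> [-5]
3    -> [-5, 3]
swap -> [3, -5]
drop -> [3]
5    -> [3, 5]
drop -> [3]
-4   -> [3, -4]
-6   -> [3, -4, -6]
-    -> [3, 2]
0    -> [3, 2, 0]
over -> [3, 2, 0, 2]
*    -> [3, 2, 0]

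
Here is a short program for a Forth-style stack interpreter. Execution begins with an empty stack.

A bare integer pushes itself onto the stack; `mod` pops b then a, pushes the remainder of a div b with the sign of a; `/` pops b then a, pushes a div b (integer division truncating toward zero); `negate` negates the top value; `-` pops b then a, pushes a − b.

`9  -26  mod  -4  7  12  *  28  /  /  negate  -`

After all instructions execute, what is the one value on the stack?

8

9      : 9
-26    : 9 -26
mod    : 9
-4     : 9 -4
7      : 9 -4 7
12     : 9 -4 7 12
*      : 9 -4 84
28     : 9 -4 84 28
/      : 9 -4 3
/      : 9 -1
negate : 9 1
-      : 8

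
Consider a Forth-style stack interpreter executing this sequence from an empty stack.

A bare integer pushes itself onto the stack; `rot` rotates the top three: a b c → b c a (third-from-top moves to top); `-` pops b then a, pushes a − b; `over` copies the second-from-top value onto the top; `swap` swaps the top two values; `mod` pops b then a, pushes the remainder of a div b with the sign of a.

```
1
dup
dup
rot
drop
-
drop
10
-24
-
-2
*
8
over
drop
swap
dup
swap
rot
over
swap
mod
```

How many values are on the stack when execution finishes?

1     1
dup   1 1
dup   1 1 1
rot   1 1 1
drop  1 1
-     0
drop  (empty)
10    10
-24   10 -24
-     34
-2    34 -2
*     -68
8     -68 8
over  -68 8 -68
drop  -68 8
swap  8 -68
dup   8 -68 -68
swap  8 -68 -68
rot   -68 -68 8
over  -68 -68 8 -68
swap  -68 -68 -68 8
mod   -68 -68 -4

3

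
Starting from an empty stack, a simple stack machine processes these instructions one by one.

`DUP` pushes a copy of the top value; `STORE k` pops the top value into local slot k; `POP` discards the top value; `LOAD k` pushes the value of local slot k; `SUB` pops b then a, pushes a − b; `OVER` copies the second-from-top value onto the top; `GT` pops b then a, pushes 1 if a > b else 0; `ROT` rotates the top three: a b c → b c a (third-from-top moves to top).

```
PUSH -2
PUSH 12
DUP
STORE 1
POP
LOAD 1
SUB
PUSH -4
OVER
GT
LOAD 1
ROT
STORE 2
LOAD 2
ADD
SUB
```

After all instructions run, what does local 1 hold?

PUSH -2 : -2
PUSH 12 : -2 12
DUP     : -2 12 12
STORE 1 : -2 12
POP     : -2
LOAD 1  : -2 12
SUB     : -14
PUSH -4 : -14 -4
OVER    : -14 -4 -14
GT      : -14 1
LOAD 1  : -14 1 12
ROT     : 1 12 -14
STORE 2 : 1 12
LOAD 2  : 1 12 -14
ADD     : 1 -2
SUB     : 3

12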